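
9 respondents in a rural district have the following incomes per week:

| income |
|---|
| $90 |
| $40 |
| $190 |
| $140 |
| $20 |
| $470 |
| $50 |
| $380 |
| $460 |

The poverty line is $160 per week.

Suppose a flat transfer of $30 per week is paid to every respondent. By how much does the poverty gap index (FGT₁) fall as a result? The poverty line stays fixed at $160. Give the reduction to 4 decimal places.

0.0972

Before: below the line — $20, $40, $50, $90, $140; poverty gap index (FGT₁) = 0.319444.
After the $30 transfer: below the line — $50, $70, $80, $120; poverty gap index (FGT₁) = 0.222222.
Reduction = 0.319444 − 0.222222 = 0.0972.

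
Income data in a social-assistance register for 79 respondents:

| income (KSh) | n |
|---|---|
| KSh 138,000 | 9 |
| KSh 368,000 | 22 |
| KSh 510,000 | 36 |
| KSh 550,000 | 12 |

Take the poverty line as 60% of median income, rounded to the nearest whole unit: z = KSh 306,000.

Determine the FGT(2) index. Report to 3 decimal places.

Below z: 9×KSh 138,000 (q = 9 of N = 79).
Normalized shortfalls: (306000−138000)/306000 = 0.5490 (×9).
Squared: 0.3014 (×9).
Sum = 2.712803; P₂ = 2.712803 / 79 = 0.034.

0.034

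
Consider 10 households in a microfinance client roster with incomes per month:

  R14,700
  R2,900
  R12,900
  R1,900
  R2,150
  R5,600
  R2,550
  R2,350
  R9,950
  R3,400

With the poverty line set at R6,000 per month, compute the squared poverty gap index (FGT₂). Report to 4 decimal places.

0.2039

Poor units: R1,900, R2,150, R2,350, R2,550, R2,900, R3,400, R5,600 (q = 7 of N = 10).
Normalized shortfalls: (6000−1900)/6000 = 0.6833; (6000−2150)/6000 = 0.6417; (6000−2350)/6000 = 0.6083; (6000−2550)/6000 = 0.5750; (6000−2900)/6000 = 0.5167; (6000−3400)/6000 = 0.4333; (6000−5600)/6000 = 0.0667.
Squared: 0.4669; 0.4117; 0.3701; 0.3306; 0.2669; 0.1878; 0.0044.
Sum = 2.038542; P₂ = 2.038542 / 10 = 0.2039.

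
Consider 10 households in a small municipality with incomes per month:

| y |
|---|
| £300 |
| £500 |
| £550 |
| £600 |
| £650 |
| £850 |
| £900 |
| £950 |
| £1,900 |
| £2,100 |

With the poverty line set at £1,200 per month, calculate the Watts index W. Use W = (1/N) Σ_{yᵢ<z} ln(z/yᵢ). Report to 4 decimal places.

Poor units: £300, £500, £550, £600, £650, £850, £900, £950 (q = 8 of N = 10).
Log shortfalls: ln(1200/300) = 1.3863; ln(1200/500) = 0.8755; ln(1200/550) = 0.7802; ln(1200/600) = 0.6931; ln(1200/650) = 0.6131; ln(1200/850) = 0.3448; ln(1200/900) = 0.2877; ln(1200/950) = 0.2336.
W = 5.214311 / 10 = 0.5214.

0.5214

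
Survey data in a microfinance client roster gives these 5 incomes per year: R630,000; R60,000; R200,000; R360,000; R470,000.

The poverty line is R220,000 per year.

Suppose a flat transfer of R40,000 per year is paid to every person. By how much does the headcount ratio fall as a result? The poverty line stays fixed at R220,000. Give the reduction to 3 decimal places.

Before: below the line — R60,000, R200,000; headcount ratio = 0.40000.
After the R40,000 transfer: below the line — R100,000; headcount ratio = 0.20000.
Reduction = 0.40000 − 0.20000 = 0.200.

0.200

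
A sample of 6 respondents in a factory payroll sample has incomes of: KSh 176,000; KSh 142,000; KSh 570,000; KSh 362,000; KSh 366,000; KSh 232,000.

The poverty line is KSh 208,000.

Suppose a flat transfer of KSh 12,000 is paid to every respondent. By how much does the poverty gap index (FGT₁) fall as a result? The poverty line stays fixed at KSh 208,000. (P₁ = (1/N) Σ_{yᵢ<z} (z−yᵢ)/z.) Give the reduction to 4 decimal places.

Before: below the line — KSh 142,000, KSh 176,000; poverty gap index (FGT₁) = 0.078526.
After the KSh 12,000 transfer: below the line — KSh 154,000, KSh 188,000; poverty gap index (FGT₁) = 0.059295.
Reduction = 0.078526 − 0.059295 = 0.0192.

0.0192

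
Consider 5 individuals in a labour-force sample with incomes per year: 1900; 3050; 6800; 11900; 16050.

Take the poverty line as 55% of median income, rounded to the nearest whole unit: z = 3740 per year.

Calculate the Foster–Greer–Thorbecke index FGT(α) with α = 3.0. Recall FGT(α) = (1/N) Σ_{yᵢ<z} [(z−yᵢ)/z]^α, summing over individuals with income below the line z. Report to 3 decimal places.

0.025

Below the line: 1900, 3050 (q = 2 of N = 5).
Shortfall ratios: (3740−1900)/3740 = 0.4920; (3740−3050)/3740 = 0.1845.
Raised to α = 3.0: 0.11908; 0.00628.
Sum = 0.125360; FGT(3.0) = 0.125360 / 5 = 0.025.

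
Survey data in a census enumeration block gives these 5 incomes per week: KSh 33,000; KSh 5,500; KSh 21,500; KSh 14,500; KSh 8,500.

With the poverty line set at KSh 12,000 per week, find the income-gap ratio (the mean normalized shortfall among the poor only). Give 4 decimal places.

0.4167

Below z: KSh 5,500, KSh 8,500 (q = 2 of N = 5).
Shortfall ratios (z−y)/z: 0.5417, 0.2917; sum = 0.833333.
I averages over the q = 2 poor units only: 0.833333 / 2 = 0.4167.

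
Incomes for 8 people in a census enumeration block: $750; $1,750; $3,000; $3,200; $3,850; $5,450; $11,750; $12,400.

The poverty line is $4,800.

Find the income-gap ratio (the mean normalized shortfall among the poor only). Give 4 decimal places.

0.4771

Below the line: $750, $1,750, $3,000, $3,200, $3,850 (q = 5 of N = 8).
Shortfall ratios (z−y)/z: 0.8438, 0.6354, 0.3750, 0.3333, 0.1979; sum = 2.385417.
I averages over the q = 5 poor units only: 2.385417 / 5 = 0.4771.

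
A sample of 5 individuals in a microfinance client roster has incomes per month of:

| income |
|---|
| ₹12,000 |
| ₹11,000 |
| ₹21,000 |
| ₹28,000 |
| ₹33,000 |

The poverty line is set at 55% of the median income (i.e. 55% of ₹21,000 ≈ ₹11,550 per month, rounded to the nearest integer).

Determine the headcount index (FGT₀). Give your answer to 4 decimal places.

0.2000

1 of the 5 individuals have income below ₹11,550.
H = 1/5 = 0.2000.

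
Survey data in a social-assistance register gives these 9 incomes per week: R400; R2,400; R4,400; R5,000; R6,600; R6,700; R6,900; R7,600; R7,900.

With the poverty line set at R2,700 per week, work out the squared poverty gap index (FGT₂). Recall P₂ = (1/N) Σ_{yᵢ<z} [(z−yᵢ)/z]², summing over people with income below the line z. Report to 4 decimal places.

Below z: R400, R2,400 (q = 2 of N = 9).
Gap ratios (z−y)/z: (2700−400)/2700 = 0.8519; (2700−2400)/2700 = 0.1111.
Squared: 0.7257; 0.0123.
Sum = 0.737997; P₂ = 0.737997 / 9 = 0.0820.

0.0820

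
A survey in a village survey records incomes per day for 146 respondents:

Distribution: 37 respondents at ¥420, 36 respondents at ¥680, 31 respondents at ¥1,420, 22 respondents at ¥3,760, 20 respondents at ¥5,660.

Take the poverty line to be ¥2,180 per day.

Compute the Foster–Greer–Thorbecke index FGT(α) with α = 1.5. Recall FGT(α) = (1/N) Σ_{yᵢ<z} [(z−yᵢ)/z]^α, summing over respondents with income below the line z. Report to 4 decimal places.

0.3683

Poor units: 37×¥420, 36×¥680, 31×¥1,420 (q = 104 of N = 146).
Relative gaps: (2180−420)/2180 = 0.8073 (×37); (2180−680)/2180 = 0.6881 (×36); (2180−1420)/2180 = 0.3486 (×31).
Raised to α = 1.5: 0.72541 (×37); 0.57076 (×36); 0.20584 (×31).
Sum = 53.768636; FGT(1.5) = 53.768636 / 146 = 0.3683.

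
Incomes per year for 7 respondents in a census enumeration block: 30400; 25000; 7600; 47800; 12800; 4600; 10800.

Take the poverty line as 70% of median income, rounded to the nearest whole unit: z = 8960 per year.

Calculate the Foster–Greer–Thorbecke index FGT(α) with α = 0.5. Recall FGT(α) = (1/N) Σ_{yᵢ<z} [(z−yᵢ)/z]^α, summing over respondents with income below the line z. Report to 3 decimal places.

Incomes under z: 4600, 7600 (q = 2 of N = 7).
Normalized shortfalls: (8960−4600)/8960 = 0.4866; (8960−7600)/8960 = 0.1518.
Raised to α = 0.5: 0.69757; 0.38960.
Sum = 1.087169; FGT(0.5) = 1.087169 / 7 = 0.155.

0.155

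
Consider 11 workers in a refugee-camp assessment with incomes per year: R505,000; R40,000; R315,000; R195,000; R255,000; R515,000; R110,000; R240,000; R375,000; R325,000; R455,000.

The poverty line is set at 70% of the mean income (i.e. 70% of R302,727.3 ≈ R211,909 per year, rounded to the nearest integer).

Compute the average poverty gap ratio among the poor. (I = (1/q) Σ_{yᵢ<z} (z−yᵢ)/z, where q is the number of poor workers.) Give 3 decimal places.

Incomes under z: R40,000, R110,000, R195,000 (q = 3 of N = 11).
Relative gaps: 0.8112, 0.4809, 0.0798; sum = 1.371943.
The income-gap ratio divides by q (the poor only): 1.371943 / 3 = 0.457.

0.457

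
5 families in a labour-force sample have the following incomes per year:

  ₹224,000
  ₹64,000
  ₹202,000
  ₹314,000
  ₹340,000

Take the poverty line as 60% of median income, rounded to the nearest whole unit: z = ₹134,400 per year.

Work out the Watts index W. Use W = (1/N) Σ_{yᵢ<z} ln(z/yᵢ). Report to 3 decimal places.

0.148

Incomes under z: ₹64,000 (q = 1 of N = 5).
ln(z/y) terms: ln(134400/64000) = 0.7419.
W = 0.741937 / 5 = 0.148.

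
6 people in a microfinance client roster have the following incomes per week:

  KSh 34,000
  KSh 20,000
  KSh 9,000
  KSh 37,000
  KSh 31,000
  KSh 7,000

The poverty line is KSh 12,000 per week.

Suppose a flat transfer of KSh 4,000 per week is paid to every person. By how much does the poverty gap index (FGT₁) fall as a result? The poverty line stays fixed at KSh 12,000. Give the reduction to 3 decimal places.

0.097

Before: below the line — KSh 7,000, KSh 9,000; poverty gap index (FGT₁) = 0.11111.
After the KSh 4,000 transfer: below the line — KSh 11,000; poverty gap index (FGT₁) = 0.01389.
Reduction = 0.11111 − 0.01389 = 0.097.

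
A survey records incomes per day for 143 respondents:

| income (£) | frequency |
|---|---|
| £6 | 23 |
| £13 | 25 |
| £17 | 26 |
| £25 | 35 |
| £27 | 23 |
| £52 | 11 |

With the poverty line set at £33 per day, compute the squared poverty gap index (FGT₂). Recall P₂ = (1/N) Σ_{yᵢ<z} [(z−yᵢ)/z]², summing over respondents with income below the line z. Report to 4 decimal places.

0.2343

Poor units: 23×£6, 25×£13, 26×£17, 35×£25, 23×£27 (q = 132 of N = 143).
Normalized shortfalls: (33−6)/33 = 0.8182 (×23); (33−13)/33 = 0.6061 (×25); (33−17)/33 = 0.4848 (×26); (33−25)/33 = 0.2424 (×35); (33−27)/33 = 0.1818 (×23).
Squared: 0.6694 (×23); 0.3673 (×25); 0.2351 (×26); 0.0588 (×35); 0.0331 (×23).
Sum = 33.508724; P₂ = 33.508724 / 143 = 0.2343.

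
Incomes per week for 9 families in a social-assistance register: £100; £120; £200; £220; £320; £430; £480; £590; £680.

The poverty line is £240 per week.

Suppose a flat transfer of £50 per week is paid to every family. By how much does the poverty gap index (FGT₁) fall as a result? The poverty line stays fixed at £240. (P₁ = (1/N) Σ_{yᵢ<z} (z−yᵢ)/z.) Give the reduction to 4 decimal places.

Before: below the line — £100, £120, £200, £220; poverty gap index (FGT₁) = 0.148148.
After the £50 transfer: below the line — £150, £170; poverty gap index (FGT₁) = 0.074074.
Reduction = 0.148148 − 0.074074 = 0.0741.

0.0741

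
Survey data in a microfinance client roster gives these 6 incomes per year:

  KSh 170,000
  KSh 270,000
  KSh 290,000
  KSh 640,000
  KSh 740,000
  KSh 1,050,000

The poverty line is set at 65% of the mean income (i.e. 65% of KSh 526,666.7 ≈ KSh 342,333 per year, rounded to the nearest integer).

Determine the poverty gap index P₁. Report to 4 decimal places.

0.1446

Below z: KSh 170,000, KSh 270,000, KSh 290,000 (q = 3 of N = 6).
Shortfall ratios: (342333−170000)/342333 = 0.5034; (342333−270000)/342333 = 0.2113; (342333−290000)/342333 = 0.1529.
Sum of shortfalls = 0.867573; P₁ averages over all N: 0.867573 / 6 = 0.1446.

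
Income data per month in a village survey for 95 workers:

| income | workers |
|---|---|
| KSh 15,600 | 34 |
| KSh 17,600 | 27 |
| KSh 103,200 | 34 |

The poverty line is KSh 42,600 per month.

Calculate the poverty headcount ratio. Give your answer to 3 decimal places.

61 of the 95 workers have income below KSh 42,600.
H = 61/95 = 0.642.

0.642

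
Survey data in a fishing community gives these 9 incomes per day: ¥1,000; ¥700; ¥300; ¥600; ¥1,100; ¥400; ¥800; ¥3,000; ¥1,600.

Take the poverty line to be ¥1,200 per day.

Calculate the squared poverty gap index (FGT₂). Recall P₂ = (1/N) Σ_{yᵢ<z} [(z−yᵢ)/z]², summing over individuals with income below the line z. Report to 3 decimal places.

Poor units: ¥300, ¥400, ¥600, ¥700, ¥800, ¥1,000, ¥1,100 (q = 7 of N = 9).
Gap ratios (z−y)/z: (1200−300)/1200 = 0.7500; (1200−400)/1200 = 0.6667; (1200−600)/1200 = 0.5000; (1200−700)/1200 = 0.4167; (1200−800)/1200 = 0.3333; (1200−1000)/1200 = 0.1667; (1200−1100)/1200 = 0.0833.
Squared: 0.5625; 0.4444; 0.2500; 0.1736; 0.1111; 0.0278; 0.0069.
Sum = 1.576389; P₂ = 1.576389 / 9 = 0.175.

0.175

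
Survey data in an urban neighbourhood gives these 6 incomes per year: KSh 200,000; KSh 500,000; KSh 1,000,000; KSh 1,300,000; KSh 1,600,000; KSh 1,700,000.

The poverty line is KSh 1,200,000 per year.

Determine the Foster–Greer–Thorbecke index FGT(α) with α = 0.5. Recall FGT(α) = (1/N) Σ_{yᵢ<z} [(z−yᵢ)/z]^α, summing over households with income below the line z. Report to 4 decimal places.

0.3475

Incomes under z: KSh 200,000, KSh 500,000, KSh 1,000,000 (q = 3 of N = 6).
Shortfall ratios: (1200000−200000)/1200000 = 0.8333; (1200000−500000)/1200000 = 0.5833; (1200000−1000000)/1200000 = 0.1667.
Raised to α = 0.5: 0.91287; 0.76376; 0.40825.
Sum = 2.084882; FGT(0.5) = 2.084882 / 6 = 0.3475.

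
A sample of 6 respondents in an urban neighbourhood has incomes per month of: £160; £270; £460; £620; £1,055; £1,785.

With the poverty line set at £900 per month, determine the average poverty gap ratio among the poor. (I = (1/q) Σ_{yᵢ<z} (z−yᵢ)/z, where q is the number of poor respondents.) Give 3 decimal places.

0.581

Incomes under z: £160, £270, £460, £620 (q = 4 of N = 6).
Relative gaps: 0.8222, 0.7000, 0.4889, 0.3111; sum = 2.322222.
The income-gap ratio divides by q (the poor only): 2.322222 / 4 = 0.581.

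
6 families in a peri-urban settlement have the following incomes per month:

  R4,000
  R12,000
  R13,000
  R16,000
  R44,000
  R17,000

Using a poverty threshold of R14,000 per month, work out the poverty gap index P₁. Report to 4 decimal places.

Incomes under z: R4,000, R12,000, R13,000 (q = 3 of N = 6).
Gap ratios (z−y)/z: (14000−4000)/14000 = 0.7143; (14000−12000)/14000 = 0.1429; (14000−13000)/14000 = 0.0714.
Sum of shortfalls = 0.928571; P₁ averages over all N: 0.928571 / 6 = 0.1548.

0.1548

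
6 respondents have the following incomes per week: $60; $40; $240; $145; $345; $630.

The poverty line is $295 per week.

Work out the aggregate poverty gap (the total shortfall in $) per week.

Below z: $40, $60, $145, $240 (q = 4 of N = 6).
Individual gaps: 295−40 = 255; 295−60 = 235; 295−145 = 150; 295−240 = 55.
Aggregate gap = $695.

$695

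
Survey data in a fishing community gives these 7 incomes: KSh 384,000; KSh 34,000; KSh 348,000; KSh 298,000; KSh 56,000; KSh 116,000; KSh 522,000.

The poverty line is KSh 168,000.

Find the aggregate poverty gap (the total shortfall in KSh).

KSh 298,000

Incomes under z: KSh 34,000, KSh 56,000, KSh 116,000 (q = 3 of N = 7).
Individual gaps: 168000−34000 = 134000; 168000−56000 = 112000; 168000−116000 = 52000.
Aggregate gap = KSh 298,000.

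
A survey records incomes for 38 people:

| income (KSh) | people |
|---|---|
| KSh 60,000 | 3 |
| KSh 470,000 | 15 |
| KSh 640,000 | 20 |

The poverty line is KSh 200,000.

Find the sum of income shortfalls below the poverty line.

Poor units: 3×KSh 60,000 (q = 3 of N = 38).
Individual gaps: 3×(200000−60000) = 420000.
Aggregate gap = KSh 420,000.

KSh 420,000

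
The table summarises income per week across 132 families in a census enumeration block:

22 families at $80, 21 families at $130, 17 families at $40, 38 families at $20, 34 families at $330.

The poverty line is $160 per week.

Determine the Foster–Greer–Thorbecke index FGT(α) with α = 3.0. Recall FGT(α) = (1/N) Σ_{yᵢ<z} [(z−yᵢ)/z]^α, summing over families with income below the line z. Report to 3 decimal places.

Incomes under z: 38×$20, 17×$40, 22×$80, 21×$130 (q = 98 of N = 132).
Normalized shortfalls: (160−20)/160 = 0.8750 (×38); (160−40)/160 = 0.7500 (×17); (160−80)/160 = 0.5000 (×22); (160−130)/160 = 0.1875 (×21).
Raised to α = 3.0: 0.66992 (×38); 0.42188 (×17); 0.12500 (×22); 0.00659 (×21).
Sum = 35.517334; FGT(3.0) = 35.517334 / 132 = 0.269.

0.269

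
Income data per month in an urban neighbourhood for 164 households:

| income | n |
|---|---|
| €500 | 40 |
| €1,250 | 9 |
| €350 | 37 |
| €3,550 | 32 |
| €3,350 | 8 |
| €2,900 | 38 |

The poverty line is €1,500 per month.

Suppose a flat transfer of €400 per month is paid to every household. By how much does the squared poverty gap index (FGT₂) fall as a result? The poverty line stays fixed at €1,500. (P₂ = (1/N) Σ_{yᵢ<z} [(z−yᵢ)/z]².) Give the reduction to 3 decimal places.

0.147

Before: below the line — 37×€350, 40×€500, 9×€1,250; squared poverty gap index (FGT₂) = 0.24253.
After the €400 transfer: below the line — 37×€750, 40×€900; squared poverty gap index (FGT₂) = 0.09543.
Reduction = 0.24253 − 0.09543 = 0.147.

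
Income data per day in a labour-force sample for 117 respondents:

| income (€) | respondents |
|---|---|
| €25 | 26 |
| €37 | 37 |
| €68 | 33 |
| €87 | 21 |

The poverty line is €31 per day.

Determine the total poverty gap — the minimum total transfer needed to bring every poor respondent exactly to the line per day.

Below z: 26×€25 (q = 26 of N = 117).
Individual gaps: 26×(31−25) = 156.
Aggregate gap = €156.

€156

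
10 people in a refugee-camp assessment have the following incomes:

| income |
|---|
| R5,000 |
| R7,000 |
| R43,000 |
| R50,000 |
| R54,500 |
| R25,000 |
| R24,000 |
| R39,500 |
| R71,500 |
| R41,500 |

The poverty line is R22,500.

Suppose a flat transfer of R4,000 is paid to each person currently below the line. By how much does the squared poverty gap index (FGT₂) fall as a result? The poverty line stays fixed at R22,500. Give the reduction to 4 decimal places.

Before: below the line — R5,000, R7,000; squared poverty gap index (FGT₂) = 0.107951.
After the R4,000 transfer: below the line — R9,000, R11,000; squared poverty gap index (FGT₂) = 0.062123.
Reduction = 0.107951 − 0.062123 = 0.0458.

0.0458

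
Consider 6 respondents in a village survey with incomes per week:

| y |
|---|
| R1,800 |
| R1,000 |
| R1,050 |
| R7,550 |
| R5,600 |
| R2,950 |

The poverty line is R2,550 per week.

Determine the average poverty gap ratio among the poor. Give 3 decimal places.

Incomes under z: R1,000, R1,050, R1,800 (q = 3 of N = 6).
Shortfall ratios (z−y)/z: 0.6078, 0.5882, 0.2941; sum = 1.490196.
I averages over the q = 3 poor units only: 1.490196 / 3 = 0.497.

0.497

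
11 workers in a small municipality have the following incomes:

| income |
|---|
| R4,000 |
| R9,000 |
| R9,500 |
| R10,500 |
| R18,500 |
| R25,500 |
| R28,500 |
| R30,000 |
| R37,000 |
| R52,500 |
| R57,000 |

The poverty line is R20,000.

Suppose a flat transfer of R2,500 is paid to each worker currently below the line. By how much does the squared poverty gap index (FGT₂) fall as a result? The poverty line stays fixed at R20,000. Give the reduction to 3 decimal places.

Before: below the line — R4,000, R9,000, R9,500, R10,500, R18,500; squared poverty gap index (FGT₂) = 0.13176.
After the R2,500 transfer: below the line — R6,500, R11,500, R12,000, R13,000; squared poverty gap index (FGT₂) = 0.08352.
Reduction = 0.13176 − 0.08352 = 0.048.

0.048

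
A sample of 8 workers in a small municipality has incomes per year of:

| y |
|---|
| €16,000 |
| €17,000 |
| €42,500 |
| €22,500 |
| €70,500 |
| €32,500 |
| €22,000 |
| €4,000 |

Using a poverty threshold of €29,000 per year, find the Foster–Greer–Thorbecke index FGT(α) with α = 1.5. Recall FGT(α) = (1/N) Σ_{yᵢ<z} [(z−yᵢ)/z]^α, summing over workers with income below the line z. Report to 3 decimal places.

0.199

Below z: €4,000, €16,000, €17,000, €22,000, €22,500 (q = 5 of N = 8).
Relative gaps: (29000−4000)/29000 = 0.8621; (29000−16000)/29000 = 0.4483; (29000−17000)/29000 = 0.4138; (29000−22000)/29000 = 0.2414; (29000−22500)/29000 = 0.2241.
Raised to α = 1.5: 0.80041; 0.30014; 0.26618; 0.11859; 0.10611.
Sum = 1.591431; FGT(1.5) = 1.591431 / 8 = 0.199.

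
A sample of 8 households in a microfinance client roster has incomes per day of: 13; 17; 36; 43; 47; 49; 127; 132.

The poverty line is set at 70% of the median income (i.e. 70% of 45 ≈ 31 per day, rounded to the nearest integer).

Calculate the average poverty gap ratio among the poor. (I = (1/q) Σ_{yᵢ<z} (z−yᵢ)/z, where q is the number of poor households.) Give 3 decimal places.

0.516

Poor units: 13, 17 (q = 2 of N = 8).
Relative gaps: 0.5806, 0.4516; sum = 1.032258.
The income-gap ratio divides by q (the poor only): 1.032258 / 2 = 0.516.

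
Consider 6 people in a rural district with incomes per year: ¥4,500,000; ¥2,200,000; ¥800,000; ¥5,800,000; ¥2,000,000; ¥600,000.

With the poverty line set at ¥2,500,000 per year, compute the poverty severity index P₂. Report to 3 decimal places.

Incomes under z: ¥600,000, ¥800,000, ¥2,000,000, ¥2,200,000 (q = 4 of N = 6).
Gap ratios (z−y)/z: (2500000−600000)/2500000 = 0.7600; (2500000−800000)/2500000 = 0.6800; (2500000−2000000)/2500000 = 0.2000; (2500000−2200000)/2500000 = 0.1200.
Squared: 0.5776; 0.4624; 0.0400; 0.0144.
Sum = 1.094400; P₂ = 1.094400 / 6 = 0.182.

0.182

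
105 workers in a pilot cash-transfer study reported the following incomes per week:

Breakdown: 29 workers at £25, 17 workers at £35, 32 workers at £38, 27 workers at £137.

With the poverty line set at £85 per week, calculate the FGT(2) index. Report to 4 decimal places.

Below z: 29×£25, 17×£35, 32×£38 (q = 78 of N = 105).
Normalized shortfalls: (85−25)/85 = 0.7059 (×29); (85−35)/85 = 0.5882 (×17); (85−38)/85 = 0.5529 (×32).
Squared: 0.4983 (×29); 0.3460 (×17); 0.3057 (×32).
Sum = 30.115986; P₂ = 30.115986 / 105 = 0.2868.

0.2868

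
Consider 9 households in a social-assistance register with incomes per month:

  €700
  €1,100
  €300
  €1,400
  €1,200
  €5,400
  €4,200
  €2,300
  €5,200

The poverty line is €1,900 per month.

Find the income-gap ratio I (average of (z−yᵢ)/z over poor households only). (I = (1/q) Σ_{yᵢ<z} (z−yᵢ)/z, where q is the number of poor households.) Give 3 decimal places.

Below z: €300, €700, €1,100, €1,200, €1,400 (q = 5 of N = 9).
Shortfall ratios (z−y)/z: 0.8421, 0.6316, 0.4211, 0.3684, 0.2632; sum = 2.526316.
The income-gap ratio divides by q (the poor only): 2.526316 / 5 = 0.505.

0.505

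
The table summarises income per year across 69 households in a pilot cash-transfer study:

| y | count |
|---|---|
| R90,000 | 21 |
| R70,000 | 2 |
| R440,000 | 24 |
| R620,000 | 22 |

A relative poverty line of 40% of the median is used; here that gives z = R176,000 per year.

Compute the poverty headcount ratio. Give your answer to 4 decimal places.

0.3333

23 of the 69 households have income below R176,000.
H = 23/69 = 0.3333.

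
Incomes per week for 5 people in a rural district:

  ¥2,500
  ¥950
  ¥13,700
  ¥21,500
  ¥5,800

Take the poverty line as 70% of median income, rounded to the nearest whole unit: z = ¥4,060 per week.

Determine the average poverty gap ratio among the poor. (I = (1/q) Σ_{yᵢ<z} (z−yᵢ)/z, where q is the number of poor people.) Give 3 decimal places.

0.575

Below the line: ¥950, ¥2,500 (q = 2 of N = 5).
Relative gaps: 0.7660, 0.3842; sum = 1.150246.
I averages over the q = 2 poor units only: 1.150246 / 2 = 0.575.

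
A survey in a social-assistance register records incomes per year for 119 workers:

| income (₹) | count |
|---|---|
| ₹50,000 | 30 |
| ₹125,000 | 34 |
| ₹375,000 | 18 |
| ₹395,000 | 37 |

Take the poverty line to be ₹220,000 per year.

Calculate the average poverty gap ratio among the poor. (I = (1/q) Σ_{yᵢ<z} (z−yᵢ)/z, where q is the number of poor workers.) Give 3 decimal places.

0.592

Incomes under z: 30×₹50,000, 34×₹125,000 (q = 64 of N = 119).
Shortfall ratios (z−y)/z: 0.7727 (×30), 0.4318 (×34); sum = 37.863636.
The income-gap ratio divides by q (the poor only): 37.863636 / 64 = 0.592.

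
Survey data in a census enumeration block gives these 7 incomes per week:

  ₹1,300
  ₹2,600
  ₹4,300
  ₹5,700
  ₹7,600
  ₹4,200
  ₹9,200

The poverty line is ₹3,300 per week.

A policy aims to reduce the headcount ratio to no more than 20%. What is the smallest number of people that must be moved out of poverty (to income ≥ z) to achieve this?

Currently q = 2 of N = 7 are below the line (H = 0.286).
A headcount ratio of at most 20% allows at most ⌊0.20 × 7⌋ = 1 poor people.
So at least 2 − 1 = 1 must be lifted.

1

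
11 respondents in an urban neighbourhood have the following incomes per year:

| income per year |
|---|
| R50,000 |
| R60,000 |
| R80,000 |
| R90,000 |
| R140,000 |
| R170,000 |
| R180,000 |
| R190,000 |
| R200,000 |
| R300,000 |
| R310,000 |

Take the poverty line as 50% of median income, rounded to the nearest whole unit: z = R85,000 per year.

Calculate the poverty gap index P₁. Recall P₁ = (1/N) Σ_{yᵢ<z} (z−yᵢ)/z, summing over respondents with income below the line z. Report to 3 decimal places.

Below z: R50,000, R60,000, R80,000 (q = 3 of N = 11).
Relative gaps: (85000−50000)/85000 = 0.4118; (85000−60000)/85000 = 0.2941; (85000−80000)/85000 = 0.0588.
Sum of shortfalls = 0.764706; P₁ averages over all N: 0.764706 / 11 = 0.070.

0.070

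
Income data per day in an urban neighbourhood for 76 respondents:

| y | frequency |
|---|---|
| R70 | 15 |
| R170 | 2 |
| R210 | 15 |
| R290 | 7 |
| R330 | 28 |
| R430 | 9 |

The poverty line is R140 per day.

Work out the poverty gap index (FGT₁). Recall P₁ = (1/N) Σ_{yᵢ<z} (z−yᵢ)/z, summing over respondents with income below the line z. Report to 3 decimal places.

0.099

Below the line: 15×R70 (q = 15 of N = 76).
Relative gaps: (140−70)/140 = 0.5000 (×15).
Sum of shortfalls = 7.500000; P₁ averages over all N: 7.500000 / 76 = 0.099.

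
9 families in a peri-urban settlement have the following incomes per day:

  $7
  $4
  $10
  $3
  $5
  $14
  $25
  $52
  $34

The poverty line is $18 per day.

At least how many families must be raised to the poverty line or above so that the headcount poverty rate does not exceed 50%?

2

6 of the 9 families are poor, so H = 6/9 = 0.667.
A headcount ratio of at most 50% allows at most ⌊0.50 × 9⌋ = 4 poor families.
So at least 6 − 4 = 2 must be lifted.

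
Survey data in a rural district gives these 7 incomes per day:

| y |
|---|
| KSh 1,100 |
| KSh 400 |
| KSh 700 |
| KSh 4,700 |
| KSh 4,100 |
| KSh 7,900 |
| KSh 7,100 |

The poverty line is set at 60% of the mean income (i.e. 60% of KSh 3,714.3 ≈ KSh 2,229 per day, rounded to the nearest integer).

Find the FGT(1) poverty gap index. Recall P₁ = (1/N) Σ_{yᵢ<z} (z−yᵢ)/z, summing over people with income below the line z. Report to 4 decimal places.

Incomes under z: KSh 400, KSh 700, KSh 1,100 (q = 3 of N = 7).
Shortfall ratios: (2229−400)/2229 = 0.8205; (2229−700)/2229 = 0.6860; (2229−1100)/2229 = 0.5065.
Sum of shortfalls = 2.013010; P₁ averages over all N: 2.013010 / 7 = 0.2876.

0.2876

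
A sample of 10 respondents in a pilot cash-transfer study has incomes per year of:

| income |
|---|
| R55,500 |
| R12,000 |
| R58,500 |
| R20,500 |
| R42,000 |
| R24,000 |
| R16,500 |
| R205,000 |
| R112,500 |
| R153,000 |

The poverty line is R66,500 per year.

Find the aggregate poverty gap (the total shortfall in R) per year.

Below the line: R12,000, R16,500, R20,500, R24,000, R42,000, R55,500, R58,500 (q = 7 of N = 10).
Individual gaps: 66500−12000 = 54500; 66500−16500 = 50000; 66500−20500 = 46000; 66500−24000 = 42500; 66500−42000 = 24500; 66500−55500 = 11000; 66500−58500 = 8000.
Aggregate gap = R236,500.

R236,500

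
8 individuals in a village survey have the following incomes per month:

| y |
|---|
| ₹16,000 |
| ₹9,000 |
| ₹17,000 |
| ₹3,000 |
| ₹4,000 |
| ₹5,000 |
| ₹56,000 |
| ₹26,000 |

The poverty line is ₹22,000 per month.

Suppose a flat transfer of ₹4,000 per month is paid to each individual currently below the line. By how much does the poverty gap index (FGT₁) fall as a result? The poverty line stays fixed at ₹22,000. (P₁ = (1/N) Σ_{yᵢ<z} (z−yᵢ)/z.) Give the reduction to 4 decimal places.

Before: below the line — ₹3,000, ₹4,000, ₹5,000, ₹9,000, ₹16,000, ₹17,000; poverty gap index (FGT₁) = 0.443182.
After the ₹4,000 transfer: below the line — ₹7,000, ₹8,000, ₹9,000, ₹13,000, ₹20,000, ₹21,000; poverty gap index (FGT₁) = 0.306818.
Reduction = 0.443182 − 0.306818 = 0.1364.

0.1364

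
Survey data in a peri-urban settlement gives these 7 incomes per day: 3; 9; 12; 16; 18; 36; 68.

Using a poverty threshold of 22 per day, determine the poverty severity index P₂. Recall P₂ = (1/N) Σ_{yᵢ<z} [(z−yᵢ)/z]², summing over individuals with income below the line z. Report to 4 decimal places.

0.2013

Incomes under z: 3, 9, 12, 16, 18 (q = 5 of N = 7).
Relative gaps: (22−3)/22 = 0.8636; (22−9)/22 = 0.5909; (22−12)/22 = 0.4545; (22−16)/22 = 0.2727; (22−18)/22 = 0.1818.
Squared: 0.7459; 0.3492; 0.2066; 0.0744; 0.0331.
Sum = 1.409091; P₂ = 1.409091 / 7 = 0.2013.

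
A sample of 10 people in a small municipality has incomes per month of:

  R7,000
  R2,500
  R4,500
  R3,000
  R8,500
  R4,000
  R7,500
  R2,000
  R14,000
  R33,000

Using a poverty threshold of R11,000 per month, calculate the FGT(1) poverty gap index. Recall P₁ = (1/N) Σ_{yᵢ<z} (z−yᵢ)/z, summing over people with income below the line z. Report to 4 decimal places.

Below z: R2,000, R2,500, R3,000, R4,000, R4,500, R7,000, R7,500, R8,500 (q = 8 of N = 10).
Shortfall ratios: (11000−2000)/11000 = 0.8182; (11000−2500)/11000 = 0.7727; (11000−3000)/11000 = 0.7273; (11000−4000)/11000 = 0.6364; (11000−4500)/11000 = 0.5909; (11000−7000)/11000 = 0.3636; (11000−7500)/11000 = 0.3182; (11000−8500)/11000 = 0.2273.
Sum of shortfalls = 4.454545; P₁ averages over all N: 4.454545 / 10 = 0.4455.

0.4455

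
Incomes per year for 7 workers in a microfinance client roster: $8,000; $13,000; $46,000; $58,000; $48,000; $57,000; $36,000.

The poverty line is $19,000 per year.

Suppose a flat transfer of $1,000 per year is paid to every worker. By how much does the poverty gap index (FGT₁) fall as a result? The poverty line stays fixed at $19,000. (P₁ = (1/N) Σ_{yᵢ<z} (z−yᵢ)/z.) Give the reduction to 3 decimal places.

Before: below the line — $8,000, $13,000; poverty gap index (FGT₁) = 0.12782.
After the $1,000 transfer: below the line — $9,000, $14,000; poverty gap index (FGT₁) = 0.11278.
Reduction = 0.12782 − 0.11278 = 0.015.

0.015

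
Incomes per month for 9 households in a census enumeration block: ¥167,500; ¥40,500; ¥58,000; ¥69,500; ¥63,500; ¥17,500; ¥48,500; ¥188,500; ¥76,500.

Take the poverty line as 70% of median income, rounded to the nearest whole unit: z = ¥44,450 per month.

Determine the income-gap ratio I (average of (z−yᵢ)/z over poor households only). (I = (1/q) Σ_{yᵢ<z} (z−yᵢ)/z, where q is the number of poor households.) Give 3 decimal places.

Below the line: ¥17,500, ¥40,500 (q = 2 of N = 9).
Relative gaps: 0.6063, 0.0889; sum = 0.695163.
I averages over the q = 2 poor units only: 0.695163 / 2 = 0.348.

0.348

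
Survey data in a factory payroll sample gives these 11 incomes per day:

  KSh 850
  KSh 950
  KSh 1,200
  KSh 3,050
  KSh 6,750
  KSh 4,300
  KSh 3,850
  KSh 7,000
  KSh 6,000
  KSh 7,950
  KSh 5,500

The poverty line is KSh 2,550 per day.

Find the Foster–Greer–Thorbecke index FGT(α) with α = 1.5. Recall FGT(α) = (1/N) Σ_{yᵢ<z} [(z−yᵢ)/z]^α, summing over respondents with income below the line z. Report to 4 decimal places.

0.1297

Below z: KSh 850, KSh 950, KSh 1,200 (q = 3 of N = 11).
Relative gaps: (2550−850)/2550 = 0.6667; (2550−950)/2550 = 0.6275; (2550−1200)/2550 = 0.5294.
Raised to α = 1.5: 0.54433; 0.49702; 0.38520.
Sum = 1.426550; FGT(1.5) = 1.426550 / 11 = 0.1297.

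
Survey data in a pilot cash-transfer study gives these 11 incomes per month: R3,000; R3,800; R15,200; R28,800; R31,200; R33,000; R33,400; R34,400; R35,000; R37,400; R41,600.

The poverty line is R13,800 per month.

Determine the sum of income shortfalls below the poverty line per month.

R20,800

Incomes under z: R3,000, R3,800 (q = 2 of N = 11).
Individual gaps: 13800−3000 = 10800; 13800−3800 = 10000.
Aggregate gap = R20,800.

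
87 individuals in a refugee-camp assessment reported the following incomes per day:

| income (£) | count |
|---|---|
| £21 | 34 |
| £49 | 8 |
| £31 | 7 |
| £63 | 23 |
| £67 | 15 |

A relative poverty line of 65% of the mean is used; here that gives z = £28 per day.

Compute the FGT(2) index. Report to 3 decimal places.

Poor units: 34×£21 (q = 34 of N = 87).
Gap ratios (z−y)/z: (28−21)/28 = 0.2500 (×34).
Squared: 0.0625 (×34).
Sum = 2.125000; P₂ = 2.125000 / 87 = 0.024.

0.024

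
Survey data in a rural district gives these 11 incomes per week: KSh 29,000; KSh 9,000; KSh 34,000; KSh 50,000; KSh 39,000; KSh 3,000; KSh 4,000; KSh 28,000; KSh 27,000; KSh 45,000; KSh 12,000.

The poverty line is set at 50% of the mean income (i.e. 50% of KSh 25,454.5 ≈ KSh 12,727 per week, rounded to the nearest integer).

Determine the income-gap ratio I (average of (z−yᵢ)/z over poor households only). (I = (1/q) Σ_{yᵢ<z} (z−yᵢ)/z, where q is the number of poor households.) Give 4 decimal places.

0.4500

Poor units: KSh 3,000, KSh 4,000, KSh 9,000, KSh 12,000 (q = 4 of N = 11).
Relative gaps: 0.7643, 0.6857, 0.2928, 0.0571; sum = 1.799953.
I averages over the q = 4 poor units only: 1.799953 / 4 = 0.4500.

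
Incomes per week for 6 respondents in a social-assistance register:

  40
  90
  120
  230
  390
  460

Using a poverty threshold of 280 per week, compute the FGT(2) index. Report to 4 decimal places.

Below the line: 40, 90, 120, 230 (q = 4 of N = 6).
Shortfall ratios: (280−40)/280 = 0.8571; (280−90)/280 = 0.6786; (280−120)/280 = 0.5714; (280−230)/280 = 0.1786.
Squared: 0.7347; 0.4605; 0.3265; 0.0319.
Sum = 1.553571; P₂ = 1.553571 / 6 = 0.2589.

0.2589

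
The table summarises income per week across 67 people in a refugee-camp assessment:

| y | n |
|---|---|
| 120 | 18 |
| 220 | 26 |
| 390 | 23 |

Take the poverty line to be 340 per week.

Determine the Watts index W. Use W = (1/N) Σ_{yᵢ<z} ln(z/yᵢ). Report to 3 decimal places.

0.449

Incomes under z: 18×120, 26×220 (q = 44 of N = 67).
Log shortfalls: ln(340/120) = 1.0415 (×18); ln(340/220) = 0.4353 (×26).
W = 30.064440 / 67 = 0.449.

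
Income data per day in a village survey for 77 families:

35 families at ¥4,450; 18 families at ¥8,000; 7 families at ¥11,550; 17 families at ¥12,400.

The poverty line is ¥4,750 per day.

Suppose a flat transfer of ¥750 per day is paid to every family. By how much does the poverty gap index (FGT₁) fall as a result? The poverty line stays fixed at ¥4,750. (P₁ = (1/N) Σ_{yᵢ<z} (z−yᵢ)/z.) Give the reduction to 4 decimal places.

Before: below the line — 35×¥4,450; poverty gap index (FGT₁) = 0.028708.
After the ¥750 transfer: below the line — none; poverty gap index (FGT₁) = 0.000000.
Reduction = 0.028708 − 0.000000 = 0.0287.

0.0287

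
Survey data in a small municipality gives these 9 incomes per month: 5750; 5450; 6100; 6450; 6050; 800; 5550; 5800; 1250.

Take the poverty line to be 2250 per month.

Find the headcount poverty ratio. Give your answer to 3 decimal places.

2 of the 9 individuals have income below 2250.
H = 2/9 = 0.222.

0.222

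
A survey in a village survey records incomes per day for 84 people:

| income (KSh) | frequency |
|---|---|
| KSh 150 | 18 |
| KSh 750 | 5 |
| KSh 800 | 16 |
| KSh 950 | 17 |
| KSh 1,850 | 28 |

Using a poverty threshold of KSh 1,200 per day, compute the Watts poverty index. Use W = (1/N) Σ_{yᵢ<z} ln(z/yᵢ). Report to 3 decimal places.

Poor units: 18×KSh 150, 5×KSh 750, 16×KSh 800, 17×KSh 950 (q = 56 of N = 84).
ln(z/y) terms: ln(1200/150) = 2.0794 (×18); ln(1200/750) = 0.4700 (×5); ln(1200/800) = 0.4055 (×16); ln(1200/950) = 0.2336 (×17).
W = 50.238860 / 84 = 0.598.

0.598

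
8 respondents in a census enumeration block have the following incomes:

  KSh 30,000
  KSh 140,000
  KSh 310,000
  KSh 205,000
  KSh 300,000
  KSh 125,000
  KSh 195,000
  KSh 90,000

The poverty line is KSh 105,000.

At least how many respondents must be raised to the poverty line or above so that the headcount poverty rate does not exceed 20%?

1

2 of the 8 respondents are poor, so H = 2/8 = 0.250.
A headcount ratio of at most 20% allows at most ⌊0.20 × 8⌋ = 1 poor respondents.
So at least 2 − 1 = 1 must be lifted.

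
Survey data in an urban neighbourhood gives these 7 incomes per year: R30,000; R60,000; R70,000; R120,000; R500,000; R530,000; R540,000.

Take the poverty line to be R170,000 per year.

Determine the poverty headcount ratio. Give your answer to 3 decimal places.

0.571

4 of the 7 individuals have income below R170,000.
H = 4/7 = 0.571.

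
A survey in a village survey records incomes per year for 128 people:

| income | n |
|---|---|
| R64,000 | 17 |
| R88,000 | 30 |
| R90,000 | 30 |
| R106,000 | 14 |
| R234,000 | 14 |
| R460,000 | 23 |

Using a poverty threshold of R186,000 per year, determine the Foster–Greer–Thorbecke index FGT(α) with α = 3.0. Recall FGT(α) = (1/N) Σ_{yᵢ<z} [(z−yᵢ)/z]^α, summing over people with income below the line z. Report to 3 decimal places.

Below the line: 17×R64,000, 30×R88,000, 30×R90,000, 14×R106,000 (q = 91 of N = 128).
Normalized shortfalls: (186000−64000)/186000 = 0.6559 (×17); (186000−88000)/186000 = 0.5269 (×30); (186000−90000)/186000 = 0.5161 (×30); (186000−106000)/186000 = 0.4301 (×14).
Raised to α = 3.0: 0.28219 (×17); 0.14626 (×30); 0.13749 (×30); 0.07957 (×14).
Sum = 14.423828; FGT(3.0) = 14.423828 / 128 = 0.113.

0.113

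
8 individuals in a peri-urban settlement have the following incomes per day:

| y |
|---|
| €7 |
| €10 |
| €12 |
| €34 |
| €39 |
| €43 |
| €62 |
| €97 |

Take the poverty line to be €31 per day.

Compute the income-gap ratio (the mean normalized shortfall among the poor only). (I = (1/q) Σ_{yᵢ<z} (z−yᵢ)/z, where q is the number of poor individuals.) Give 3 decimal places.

0.688

Below the line: €7, €10, €12 (q = 3 of N = 8).
Relative gaps: 0.7742, 0.6774, 0.6129; sum = 2.064516.
The income-gap ratio divides by q (the poor only): 2.064516 / 3 = 0.688.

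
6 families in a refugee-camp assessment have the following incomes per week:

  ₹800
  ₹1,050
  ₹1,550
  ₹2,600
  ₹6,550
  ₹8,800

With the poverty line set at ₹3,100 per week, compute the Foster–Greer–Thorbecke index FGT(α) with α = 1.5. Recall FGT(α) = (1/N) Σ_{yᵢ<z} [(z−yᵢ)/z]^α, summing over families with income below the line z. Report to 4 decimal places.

Poor units: ₹800, ₹1,050, ₹1,550, ₹2,600 (q = 4 of N = 6).
Relative gaps: (3100−800)/3100 = 0.7419; (3100−1050)/3100 = 0.6613; (3100−1550)/3100 = 0.5000; (3100−2600)/3100 = 0.1613.
Raised to α = 1.5: 0.63907; 0.53776; 0.35355; 0.06478.
Sum = 1.595160; FGT(1.5) = 1.595160 / 6 = 0.2659.

0.2659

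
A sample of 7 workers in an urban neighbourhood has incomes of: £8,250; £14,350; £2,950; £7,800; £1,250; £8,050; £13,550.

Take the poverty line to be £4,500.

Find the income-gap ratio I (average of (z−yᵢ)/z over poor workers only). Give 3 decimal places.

Below the line: £1,250, £2,950 (q = 2 of N = 7).
Shortfall ratios (z−y)/z: 0.7222, 0.3444; sum = 1.066667.
I averages over the q = 2 poor units only: 1.066667 / 2 = 0.533.

0.533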